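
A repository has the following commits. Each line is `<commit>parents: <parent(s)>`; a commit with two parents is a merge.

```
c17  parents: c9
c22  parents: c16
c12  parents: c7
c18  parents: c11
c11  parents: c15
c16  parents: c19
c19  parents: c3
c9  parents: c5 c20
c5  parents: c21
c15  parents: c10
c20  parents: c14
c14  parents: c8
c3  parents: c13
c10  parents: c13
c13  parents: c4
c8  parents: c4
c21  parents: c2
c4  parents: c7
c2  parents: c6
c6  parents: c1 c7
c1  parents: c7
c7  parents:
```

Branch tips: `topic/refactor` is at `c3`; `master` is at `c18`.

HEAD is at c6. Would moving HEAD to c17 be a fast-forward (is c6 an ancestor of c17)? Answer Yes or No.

Yes

A fast-forward from c6 to c17 is possible iff c6 is an ancestor of c17.
Ancestors of c17: {c1, c14, c17, c2, c20, c21, c4, c5, c6, c7, c8, c9}.
c6 is among them, so fast-forward is possible.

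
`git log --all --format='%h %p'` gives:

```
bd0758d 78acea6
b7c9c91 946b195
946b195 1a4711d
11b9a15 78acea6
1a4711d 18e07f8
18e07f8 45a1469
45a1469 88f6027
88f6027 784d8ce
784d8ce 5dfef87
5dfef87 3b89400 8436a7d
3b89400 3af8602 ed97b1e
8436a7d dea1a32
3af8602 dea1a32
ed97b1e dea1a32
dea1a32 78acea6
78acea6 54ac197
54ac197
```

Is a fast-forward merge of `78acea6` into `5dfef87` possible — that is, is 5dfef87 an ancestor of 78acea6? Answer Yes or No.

No

A fast-forward from 5dfef87 to 78acea6 is possible iff 5dfef87 is an ancestor of 78acea6.
Ancestors of 78acea6: {54ac197, 78acea6}.
5dfef87 is not among them, so fast-forward is not possible.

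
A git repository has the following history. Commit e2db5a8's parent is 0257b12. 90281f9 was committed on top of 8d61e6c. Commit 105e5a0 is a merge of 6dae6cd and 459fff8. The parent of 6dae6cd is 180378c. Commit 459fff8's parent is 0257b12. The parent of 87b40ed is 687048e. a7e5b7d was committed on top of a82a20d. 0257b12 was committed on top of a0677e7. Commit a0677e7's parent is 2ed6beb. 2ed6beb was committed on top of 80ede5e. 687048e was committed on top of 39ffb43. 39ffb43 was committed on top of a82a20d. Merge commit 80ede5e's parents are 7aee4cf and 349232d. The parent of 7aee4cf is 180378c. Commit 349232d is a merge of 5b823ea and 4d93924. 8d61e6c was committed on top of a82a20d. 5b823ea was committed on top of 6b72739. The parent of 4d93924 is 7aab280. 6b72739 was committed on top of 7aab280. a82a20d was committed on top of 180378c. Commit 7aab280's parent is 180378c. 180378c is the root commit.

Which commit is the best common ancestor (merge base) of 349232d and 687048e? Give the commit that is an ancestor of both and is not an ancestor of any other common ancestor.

180378c

Ancestors of 349232d: {180378c, 349232d, 4d93924, 5b823ea, 6b72739, 7aab280}.
Ancestors of 687048e: {180378c, 39ffb43, 687048e, a82a20d}.
Common ancestors: {180378c}.
The only common ancestor is 180378c, so it is the merge base.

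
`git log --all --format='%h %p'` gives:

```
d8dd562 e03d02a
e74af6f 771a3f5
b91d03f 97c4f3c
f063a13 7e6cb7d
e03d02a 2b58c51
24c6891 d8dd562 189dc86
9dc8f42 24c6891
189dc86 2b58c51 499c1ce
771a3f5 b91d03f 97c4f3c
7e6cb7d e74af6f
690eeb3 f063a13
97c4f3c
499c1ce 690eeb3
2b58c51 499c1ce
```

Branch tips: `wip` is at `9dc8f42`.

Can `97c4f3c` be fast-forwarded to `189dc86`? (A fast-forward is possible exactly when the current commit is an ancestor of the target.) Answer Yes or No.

Yes

A fast-forward from 97c4f3c to 189dc86 is possible iff 97c4f3c is an ancestor of 189dc86.
Ancestors of 189dc86: {189dc86, 2b58c51, 499c1ce, 690eeb3, 771a3f5, 7e6cb7d, 97c4f3c, b91d03f, e74af6f, f063a13}.
97c4f3c is among them, so fast-forward is possible.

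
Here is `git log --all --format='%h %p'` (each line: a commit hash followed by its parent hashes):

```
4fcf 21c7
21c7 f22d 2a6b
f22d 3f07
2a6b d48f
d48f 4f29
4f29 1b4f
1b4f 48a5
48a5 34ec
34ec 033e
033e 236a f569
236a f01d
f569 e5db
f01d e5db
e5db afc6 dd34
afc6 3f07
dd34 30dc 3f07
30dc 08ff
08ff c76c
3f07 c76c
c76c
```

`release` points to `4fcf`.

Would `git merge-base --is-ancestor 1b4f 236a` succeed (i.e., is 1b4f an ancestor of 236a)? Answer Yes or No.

Ancestors of 236a: {08ff, 236a, 30dc, 3f07, afc6, c76c, dd34, e5db, f01d}.
1b4f is not in that set, so it is not an ancestor of 236a.

No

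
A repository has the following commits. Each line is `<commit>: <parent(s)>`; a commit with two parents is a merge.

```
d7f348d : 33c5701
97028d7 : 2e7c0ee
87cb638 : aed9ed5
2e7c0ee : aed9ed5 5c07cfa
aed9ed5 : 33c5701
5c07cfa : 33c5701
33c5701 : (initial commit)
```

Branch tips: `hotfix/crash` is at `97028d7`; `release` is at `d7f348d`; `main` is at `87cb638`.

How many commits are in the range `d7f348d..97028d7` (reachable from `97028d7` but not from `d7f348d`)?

Reachable from 97028d7: {2e7c0ee, 33c5701, 5c07cfa, 97028d7, aed9ed5}.
Reachable from d7f348d: {33c5701, d7f348d}.
In 97028d7's history but not d7f348d's: {2e7c0ee, 5c07cfa, 97028d7, aed9ed5} — 4 commits.

4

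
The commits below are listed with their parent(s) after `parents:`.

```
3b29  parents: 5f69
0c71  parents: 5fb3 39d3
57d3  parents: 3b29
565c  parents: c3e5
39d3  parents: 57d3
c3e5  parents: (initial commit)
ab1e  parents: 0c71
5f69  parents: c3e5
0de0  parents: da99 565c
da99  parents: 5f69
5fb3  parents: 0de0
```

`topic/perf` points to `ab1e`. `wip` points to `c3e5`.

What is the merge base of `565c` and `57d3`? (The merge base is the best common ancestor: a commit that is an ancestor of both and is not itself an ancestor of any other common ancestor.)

c3e5

Ancestors of 565c: {565c, c3e5}.
Ancestors of 57d3: {3b29, 57d3, 5f69, c3e5}.
Common ancestors: {c3e5}.
The only common ancestor is c3e5, so it is the merge base.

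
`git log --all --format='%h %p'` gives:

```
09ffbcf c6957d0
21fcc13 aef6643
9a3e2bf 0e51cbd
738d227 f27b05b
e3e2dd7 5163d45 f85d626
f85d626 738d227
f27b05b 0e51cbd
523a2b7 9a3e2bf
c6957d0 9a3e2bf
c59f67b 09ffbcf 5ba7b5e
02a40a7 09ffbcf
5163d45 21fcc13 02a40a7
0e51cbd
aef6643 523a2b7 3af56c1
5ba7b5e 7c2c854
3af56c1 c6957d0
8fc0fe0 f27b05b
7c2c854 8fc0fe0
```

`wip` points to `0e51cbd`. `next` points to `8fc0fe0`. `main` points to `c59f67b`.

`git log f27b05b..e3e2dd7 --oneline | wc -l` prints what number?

12

Reachable from e3e2dd7: {02a40a7, 09ffbcf, 0e51cbd, 21fcc13, 3af56c1, 5163d45, 523a2b7, 738d227, 9a3e2bf, aef6643, c6957d0, e3e2dd7, f27b05b, f85d626}.
Reachable from f27b05b: {0e51cbd, f27b05b}.
In e3e2dd7's history but not f27b05b's: {02a40a7, 09ffbcf, 21fcc13, 3af56c1, 5163d45, 523a2b7, 738d227, 9a3e2bf, aef6643, c6957d0, e3e2dd7, f85d626} — 12 commits.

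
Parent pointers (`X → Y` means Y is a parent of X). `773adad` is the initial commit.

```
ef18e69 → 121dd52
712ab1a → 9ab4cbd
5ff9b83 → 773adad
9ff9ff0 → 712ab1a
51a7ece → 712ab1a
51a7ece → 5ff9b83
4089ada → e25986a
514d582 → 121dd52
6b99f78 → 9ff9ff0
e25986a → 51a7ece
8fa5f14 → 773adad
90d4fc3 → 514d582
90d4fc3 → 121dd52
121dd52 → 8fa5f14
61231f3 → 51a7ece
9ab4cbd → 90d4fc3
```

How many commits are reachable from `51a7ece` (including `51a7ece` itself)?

9

Walking parent pointers from 51a7ece: reachable set = {121dd52, 514d582, 51a7ece, 5ff9b83, 712ab1a, 773adad, 8fa5f14, 90d4fc3, 9ab4cbd}.
That is 9 commits.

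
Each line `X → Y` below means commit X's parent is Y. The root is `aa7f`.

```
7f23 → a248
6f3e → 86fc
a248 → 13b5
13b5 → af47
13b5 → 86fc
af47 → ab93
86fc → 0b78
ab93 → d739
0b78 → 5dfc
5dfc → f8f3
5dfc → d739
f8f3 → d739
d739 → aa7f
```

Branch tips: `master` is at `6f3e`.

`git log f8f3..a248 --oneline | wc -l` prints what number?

7

Reachable from a248: {0b78, 13b5, 5dfc, 86fc, a248, aa7f, ab93, af47, d739, f8f3}.
Reachable from f8f3: {aa7f, d739, f8f3}.
In a248's history but not f8f3's: {0b78, 13b5, 5dfc, 86fc, a248, ab93, af47} — 7 commits.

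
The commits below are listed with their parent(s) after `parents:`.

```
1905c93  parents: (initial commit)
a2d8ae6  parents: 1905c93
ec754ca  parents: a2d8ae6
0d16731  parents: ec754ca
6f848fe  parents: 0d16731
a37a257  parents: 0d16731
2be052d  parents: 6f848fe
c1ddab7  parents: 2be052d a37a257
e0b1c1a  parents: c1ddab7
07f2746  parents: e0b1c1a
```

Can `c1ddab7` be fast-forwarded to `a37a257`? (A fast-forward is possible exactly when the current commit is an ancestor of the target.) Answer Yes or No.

A fast-forward from c1ddab7 to a37a257 is possible iff c1ddab7 is an ancestor of a37a257.
Ancestors of a37a257: {0d16731, 1905c93, a2d8ae6, a37a257, ec754ca}.
c1ddab7 is not among them, so fast-forward is not possible.

No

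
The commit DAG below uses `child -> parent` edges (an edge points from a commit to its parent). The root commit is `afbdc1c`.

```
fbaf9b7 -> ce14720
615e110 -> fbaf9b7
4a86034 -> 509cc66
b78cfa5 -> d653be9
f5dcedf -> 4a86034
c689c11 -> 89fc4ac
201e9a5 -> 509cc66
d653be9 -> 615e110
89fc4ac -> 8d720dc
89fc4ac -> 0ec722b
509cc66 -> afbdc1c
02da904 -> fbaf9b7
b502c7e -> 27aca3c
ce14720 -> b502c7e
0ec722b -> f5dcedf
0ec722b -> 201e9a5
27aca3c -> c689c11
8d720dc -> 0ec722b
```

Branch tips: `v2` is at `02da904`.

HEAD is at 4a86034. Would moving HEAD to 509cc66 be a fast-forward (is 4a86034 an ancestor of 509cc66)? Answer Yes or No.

No

A fast-forward from 4a86034 to 509cc66 is possible iff 4a86034 is an ancestor of 509cc66.
Ancestors of 509cc66: {509cc66, afbdc1c}.
4a86034 is not among them, so fast-forward is not possible.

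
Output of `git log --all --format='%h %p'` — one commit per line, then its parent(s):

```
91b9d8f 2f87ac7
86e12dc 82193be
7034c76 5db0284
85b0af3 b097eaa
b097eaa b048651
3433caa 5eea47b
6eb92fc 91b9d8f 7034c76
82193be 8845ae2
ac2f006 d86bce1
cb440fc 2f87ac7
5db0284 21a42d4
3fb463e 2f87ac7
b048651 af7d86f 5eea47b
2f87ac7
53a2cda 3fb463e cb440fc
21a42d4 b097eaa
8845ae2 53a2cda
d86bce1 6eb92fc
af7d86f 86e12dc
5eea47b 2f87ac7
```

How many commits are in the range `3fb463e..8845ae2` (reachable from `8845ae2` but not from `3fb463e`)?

Reachable from 8845ae2: {2f87ac7, 3fb463e, 53a2cda, 8845ae2, cb440fc}.
Reachable from 3fb463e: {2f87ac7, 3fb463e}.
In 8845ae2's history but not 3fb463e's: {53a2cda, 8845ae2, cb440fc} — 3 commits.

3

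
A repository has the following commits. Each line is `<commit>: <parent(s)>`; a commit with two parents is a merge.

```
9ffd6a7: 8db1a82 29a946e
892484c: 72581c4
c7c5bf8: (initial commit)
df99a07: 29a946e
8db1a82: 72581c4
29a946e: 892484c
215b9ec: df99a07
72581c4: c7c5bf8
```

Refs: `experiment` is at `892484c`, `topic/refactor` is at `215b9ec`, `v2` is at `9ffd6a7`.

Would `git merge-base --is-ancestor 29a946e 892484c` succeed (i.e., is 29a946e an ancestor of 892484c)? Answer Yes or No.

Ancestors of 892484c: {72581c4, 892484c, c7c5bf8}.
29a946e is not in that set, so it is not an ancestor of 892484c.

No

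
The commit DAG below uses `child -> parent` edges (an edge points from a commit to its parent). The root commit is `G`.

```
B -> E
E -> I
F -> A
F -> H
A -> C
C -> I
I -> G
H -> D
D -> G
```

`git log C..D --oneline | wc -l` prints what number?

Reachable from D: {D, G}.
Reachable from C: {C, G, I}.
In D's history but not C's: {D} — 1 commit.

1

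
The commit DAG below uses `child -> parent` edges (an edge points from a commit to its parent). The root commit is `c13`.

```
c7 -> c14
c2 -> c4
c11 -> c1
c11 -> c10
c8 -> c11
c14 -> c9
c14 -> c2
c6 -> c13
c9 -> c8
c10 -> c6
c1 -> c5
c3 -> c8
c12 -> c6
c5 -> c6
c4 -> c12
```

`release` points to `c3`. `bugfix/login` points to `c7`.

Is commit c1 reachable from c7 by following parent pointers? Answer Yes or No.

Yes

Ancestors of c7 (commits reachable by following parents): {c1, c10, c11, c12, c13, c14, c2, c4, c5, c6, c7, c8, c9}.
c1 is in that set, so it is an ancestor of c7.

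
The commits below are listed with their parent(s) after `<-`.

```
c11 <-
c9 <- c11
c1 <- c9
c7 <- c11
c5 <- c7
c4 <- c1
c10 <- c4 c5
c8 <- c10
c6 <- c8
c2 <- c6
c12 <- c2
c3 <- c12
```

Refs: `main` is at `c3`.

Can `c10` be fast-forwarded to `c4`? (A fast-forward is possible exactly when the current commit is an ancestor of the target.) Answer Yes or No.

No

A fast-forward from c10 to c4 is possible iff c10 is an ancestor of c4.
Ancestors of c4: {c1, c11, c4, c9}.
c10 is not among them, so fast-forward is not possible.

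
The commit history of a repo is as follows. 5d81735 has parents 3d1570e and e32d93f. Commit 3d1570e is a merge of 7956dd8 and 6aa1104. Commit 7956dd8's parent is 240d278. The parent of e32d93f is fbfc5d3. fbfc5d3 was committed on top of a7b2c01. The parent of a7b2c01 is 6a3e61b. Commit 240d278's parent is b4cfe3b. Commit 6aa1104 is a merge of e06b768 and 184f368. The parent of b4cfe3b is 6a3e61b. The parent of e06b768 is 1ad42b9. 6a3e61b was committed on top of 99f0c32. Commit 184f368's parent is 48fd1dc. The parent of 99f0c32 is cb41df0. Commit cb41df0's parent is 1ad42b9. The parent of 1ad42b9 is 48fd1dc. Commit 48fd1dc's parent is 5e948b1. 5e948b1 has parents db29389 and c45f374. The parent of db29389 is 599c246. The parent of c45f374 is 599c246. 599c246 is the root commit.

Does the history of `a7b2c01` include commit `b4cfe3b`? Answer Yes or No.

Ancestors of a7b2c01: {1ad42b9, 48fd1dc, 599c246, 5e948b1, 6a3e61b, 99f0c32, a7b2c01, c45f374, cb41df0, db29389}.
b4cfe3b is not in that set, so it is not an ancestor of a7b2c01.

No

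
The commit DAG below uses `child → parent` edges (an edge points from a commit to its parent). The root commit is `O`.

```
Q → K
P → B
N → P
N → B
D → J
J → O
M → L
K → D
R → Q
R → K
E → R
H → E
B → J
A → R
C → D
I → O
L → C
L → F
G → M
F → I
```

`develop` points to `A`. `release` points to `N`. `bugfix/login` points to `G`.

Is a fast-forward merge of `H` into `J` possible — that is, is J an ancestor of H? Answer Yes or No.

A fast-forward from J to H is possible iff J is an ancestor of H.
Ancestors of H: {D, E, H, J, K, O, Q, R}.
J is among them, so fast-forward is possible.

Yes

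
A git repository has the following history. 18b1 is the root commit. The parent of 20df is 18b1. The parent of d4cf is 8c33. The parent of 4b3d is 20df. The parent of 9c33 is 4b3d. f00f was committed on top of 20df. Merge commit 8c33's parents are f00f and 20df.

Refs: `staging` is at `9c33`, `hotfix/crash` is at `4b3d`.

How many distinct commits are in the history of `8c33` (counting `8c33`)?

4

Walking parent pointers from 8c33: reachable set = {18b1, 20df, 8c33, f00f}.
That is 4 commits.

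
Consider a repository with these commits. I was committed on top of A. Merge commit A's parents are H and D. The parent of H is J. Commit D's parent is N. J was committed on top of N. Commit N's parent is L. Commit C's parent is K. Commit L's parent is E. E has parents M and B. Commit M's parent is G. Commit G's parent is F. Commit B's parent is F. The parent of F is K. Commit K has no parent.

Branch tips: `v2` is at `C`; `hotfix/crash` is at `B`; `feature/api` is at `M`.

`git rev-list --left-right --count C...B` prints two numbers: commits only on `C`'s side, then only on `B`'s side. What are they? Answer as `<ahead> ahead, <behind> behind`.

Reachable from C: {C, K}.
Reachable from B: {B, F, K}.
Only in C's history (ahead): {C} — 1.
Only in B's history (behind): {B, F} — 2.

1 ahead, 2 behind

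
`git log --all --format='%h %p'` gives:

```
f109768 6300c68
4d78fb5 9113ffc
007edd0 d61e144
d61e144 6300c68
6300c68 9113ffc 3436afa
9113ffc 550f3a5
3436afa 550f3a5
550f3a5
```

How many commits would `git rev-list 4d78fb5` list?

Walking parent pointers from 4d78fb5: reachable set = {4d78fb5, 550f3a5, 9113ffc}.
That is 3 commits.

3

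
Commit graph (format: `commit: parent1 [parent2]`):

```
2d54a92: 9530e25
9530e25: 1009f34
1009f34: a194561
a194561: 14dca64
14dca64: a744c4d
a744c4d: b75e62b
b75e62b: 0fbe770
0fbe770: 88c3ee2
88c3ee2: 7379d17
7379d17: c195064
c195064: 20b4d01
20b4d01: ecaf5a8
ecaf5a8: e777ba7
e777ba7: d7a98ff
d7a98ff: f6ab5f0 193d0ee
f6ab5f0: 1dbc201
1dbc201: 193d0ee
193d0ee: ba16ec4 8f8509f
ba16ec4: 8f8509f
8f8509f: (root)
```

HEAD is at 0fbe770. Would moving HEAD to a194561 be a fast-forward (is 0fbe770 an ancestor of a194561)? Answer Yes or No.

A fast-forward from 0fbe770 to a194561 is possible iff 0fbe770 is an ancestor of a194561.
Ancestors of a194561: {0fbe770, 14dca64, 193d0ee, 1dbc201, 20b4d01, 7379d17, 88c3ee2, 8f8509f, a194561, a744c4d, b75e62b, ba16ec4, c195064, d7a98ff, e777ba7, ecaf5a8, f6ab5f0}.
0fbe770 is among them, so fast-forward is possible.

Yes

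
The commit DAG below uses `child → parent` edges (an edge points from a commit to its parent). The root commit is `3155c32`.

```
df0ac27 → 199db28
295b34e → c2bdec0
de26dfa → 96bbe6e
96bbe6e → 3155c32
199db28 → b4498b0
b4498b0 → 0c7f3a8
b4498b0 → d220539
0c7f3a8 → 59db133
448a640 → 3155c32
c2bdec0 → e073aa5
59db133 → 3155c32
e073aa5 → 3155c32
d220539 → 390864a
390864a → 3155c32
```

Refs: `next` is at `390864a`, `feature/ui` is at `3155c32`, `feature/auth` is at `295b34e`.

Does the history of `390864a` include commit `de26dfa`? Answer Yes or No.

Ancestors of 390864a: {3155c32, 390864a}.
de26dfa is not in that set, so it is not an ancestor of 390864a.

No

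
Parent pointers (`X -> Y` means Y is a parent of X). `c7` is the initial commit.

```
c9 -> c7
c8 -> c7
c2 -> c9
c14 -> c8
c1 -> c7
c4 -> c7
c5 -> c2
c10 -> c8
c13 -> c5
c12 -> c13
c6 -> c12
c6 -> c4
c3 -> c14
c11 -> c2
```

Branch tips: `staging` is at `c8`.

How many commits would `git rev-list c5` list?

Walking parent pointers from c5: reachable set = {c2, c5, c7, c9}.
That is 4 commits.

4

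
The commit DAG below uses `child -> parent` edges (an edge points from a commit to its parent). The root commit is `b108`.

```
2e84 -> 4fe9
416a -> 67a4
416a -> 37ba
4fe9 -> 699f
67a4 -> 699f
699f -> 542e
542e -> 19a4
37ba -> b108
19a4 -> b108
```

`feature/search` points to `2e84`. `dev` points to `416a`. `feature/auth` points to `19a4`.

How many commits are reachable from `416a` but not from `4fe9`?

Reachable from 416a: {19a4, 37ba, 416a, 542e, 67a4, 699f, b108}.
Reachable from 4fe9: {19a4, 4fe9, 542e, 699f, b108}.
In 416a's history but not 4fe9's: {37ba, 416a, 67a4} — 3 commits.

3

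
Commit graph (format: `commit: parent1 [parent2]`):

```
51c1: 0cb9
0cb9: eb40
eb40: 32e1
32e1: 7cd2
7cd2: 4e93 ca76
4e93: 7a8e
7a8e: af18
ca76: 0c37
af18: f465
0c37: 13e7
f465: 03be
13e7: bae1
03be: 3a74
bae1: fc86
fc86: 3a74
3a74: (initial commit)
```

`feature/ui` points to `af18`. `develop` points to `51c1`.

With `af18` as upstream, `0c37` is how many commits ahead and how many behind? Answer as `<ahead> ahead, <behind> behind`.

Reachable from 0c37: {0c37, 13e7, 3a74, bae1, fc86}.
Reachable from af18: {03be, 3a74, af18, f465}.
Only in 0c37's history (ahead): {0c37, 13e7, bae1, fc86} — 4.
Only in af18's history (behind): {03be, af18, f465} — 3.

4 ahead, 3 behind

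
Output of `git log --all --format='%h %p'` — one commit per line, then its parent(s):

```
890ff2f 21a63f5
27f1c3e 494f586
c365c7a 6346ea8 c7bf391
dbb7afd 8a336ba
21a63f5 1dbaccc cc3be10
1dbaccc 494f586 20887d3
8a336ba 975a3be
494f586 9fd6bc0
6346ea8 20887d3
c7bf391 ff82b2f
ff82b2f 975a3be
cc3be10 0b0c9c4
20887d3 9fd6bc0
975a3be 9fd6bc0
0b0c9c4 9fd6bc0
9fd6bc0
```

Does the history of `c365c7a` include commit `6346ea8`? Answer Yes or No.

Ancestors of c365c7a (commits reachable by following parents): {20887d3, 6346ea8, 975a3be, 9fd6bc0, c365c7a, c7bf391, ff82b2f}.
6346ea8 is in that set, so it is an ancestor of c365c7a.

Yes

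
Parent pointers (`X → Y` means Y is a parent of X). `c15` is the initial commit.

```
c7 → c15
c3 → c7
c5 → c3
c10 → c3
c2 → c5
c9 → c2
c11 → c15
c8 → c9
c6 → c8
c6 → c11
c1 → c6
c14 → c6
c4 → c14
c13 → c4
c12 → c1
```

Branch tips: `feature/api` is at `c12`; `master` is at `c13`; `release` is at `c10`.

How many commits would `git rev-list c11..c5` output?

3

Reachable from c5: {c15, c3, c5, c7}.
Reachable from c11: {c11, c15}.
In c5's history but not c11's: {c3, c5, c7} — 3 commits.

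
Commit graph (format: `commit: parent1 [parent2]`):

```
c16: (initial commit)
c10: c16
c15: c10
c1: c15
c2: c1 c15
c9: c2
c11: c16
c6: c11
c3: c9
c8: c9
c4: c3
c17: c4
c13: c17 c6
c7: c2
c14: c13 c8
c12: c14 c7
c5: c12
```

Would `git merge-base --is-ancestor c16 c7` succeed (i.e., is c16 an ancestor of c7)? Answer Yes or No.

Ancestors of c7 (commits reachable by following parents): {c1, c10, c15, c16, c2, c7}.
c16 is in that set, so it is an ancestor of c7.

Yes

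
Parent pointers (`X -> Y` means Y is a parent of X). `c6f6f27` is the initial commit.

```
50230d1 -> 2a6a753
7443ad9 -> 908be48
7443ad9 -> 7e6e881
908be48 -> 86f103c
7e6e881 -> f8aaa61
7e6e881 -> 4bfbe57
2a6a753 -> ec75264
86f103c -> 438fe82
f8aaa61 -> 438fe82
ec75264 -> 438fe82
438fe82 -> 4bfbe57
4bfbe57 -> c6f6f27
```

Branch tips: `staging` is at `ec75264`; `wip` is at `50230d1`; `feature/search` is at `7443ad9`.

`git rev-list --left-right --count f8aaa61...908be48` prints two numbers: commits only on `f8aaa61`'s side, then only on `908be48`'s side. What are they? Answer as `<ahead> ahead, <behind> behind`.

1 ahead, 2 behind

Reachable from f8aaa61: {438fe82, 4bfbe57, c6f6f27, f8aaa61}.
Reachable from 908be48: {438fe82, 4bfbe57, 86f103c, 908be48, c6f6f27}.
Only in f8aaa61's history (ahead): {f8aaa61} — 1.
Only in 908be48's history (behind): {86f103c, 908be48} — 2.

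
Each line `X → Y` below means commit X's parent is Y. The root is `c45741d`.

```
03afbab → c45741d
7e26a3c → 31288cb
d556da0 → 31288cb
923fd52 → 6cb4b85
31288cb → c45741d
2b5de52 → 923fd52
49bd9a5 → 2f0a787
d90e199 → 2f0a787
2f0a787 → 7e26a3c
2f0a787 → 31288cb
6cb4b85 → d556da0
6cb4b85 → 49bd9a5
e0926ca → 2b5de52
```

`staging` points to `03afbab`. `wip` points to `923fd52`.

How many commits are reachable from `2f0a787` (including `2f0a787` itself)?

Walking parent pointers from 2f0a787: reachable set = {2f0a787, 31288cb, 7e26a3c, c45741d}.
That is 4 commits.

4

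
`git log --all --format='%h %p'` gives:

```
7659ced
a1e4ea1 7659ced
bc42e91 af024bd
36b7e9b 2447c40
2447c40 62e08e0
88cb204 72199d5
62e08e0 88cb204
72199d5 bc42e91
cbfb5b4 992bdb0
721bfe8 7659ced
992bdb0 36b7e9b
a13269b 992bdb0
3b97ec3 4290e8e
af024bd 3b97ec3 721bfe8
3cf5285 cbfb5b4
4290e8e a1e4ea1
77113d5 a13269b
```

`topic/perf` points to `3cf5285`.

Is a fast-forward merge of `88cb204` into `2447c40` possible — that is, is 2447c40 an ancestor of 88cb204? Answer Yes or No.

No

A fast-forward from 2447c40 to 88cb204 is possible iff 2447c40 is an ancestor of 88cb204.
Ancestors of 88cb204: {3b97ec3, 4290e8e, 72199d5, 721bfe8, 7659ced, 88cb204, a1e4ea1, af024bd, bc42e91}.
2447c40 is not among them, so fast-forward is not possible.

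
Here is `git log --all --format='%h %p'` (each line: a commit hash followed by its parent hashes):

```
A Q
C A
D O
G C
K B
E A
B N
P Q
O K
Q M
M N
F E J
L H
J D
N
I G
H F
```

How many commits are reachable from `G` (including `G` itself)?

Walking parent pointers from G: reachable set = {A, C, G, M, N, Q}.
That is 6 commits.

6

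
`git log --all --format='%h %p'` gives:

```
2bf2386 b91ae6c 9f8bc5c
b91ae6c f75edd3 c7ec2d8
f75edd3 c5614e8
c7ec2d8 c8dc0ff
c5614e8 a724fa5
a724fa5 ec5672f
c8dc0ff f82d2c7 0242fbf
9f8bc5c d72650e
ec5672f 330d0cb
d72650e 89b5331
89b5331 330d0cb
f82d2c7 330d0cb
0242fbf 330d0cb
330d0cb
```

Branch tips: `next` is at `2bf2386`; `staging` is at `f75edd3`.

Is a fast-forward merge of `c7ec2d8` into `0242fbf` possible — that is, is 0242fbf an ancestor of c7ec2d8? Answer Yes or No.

A fast-forward from 0242fbf to c7ec2d8 is possible iff 0242fbf is an ancestor of c7ec2d8.
Ancestors of c7ec2d8: {0242fbf, 330d0cb, c7ec2d8, c8dc0ff, f82d2c7}.
0242fbf is among them, so fast-forward is possible.

Yes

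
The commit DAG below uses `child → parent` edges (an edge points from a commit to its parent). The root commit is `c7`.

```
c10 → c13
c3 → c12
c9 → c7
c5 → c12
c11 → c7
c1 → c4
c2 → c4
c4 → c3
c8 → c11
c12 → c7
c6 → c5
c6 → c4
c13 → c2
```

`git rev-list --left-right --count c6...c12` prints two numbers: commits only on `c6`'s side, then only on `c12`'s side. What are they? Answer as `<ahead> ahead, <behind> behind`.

Reachable from c6: {c12, c3, c4, c5, c6, c7}.
Reachable from c12: {c12, c7}.
Only in c6's history (ahead): {c3, c4, c5, c6} — 4.
Only in c12's history (behind): {} — 0.

4 ahead, 0 behind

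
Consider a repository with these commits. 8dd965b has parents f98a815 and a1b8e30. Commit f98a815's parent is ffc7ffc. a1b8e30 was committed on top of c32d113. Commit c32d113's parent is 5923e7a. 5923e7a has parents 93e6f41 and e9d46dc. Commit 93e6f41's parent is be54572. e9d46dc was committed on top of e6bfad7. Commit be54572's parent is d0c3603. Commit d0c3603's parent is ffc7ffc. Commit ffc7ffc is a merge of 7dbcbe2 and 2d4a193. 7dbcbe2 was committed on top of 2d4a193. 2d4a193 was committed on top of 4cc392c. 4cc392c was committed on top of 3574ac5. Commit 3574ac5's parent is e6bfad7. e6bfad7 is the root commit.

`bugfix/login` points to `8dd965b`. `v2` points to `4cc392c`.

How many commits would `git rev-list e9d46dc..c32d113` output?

10

Reachable from c32d113: {2d4a193, 3574ac5, 4cc392c, 5923e7a, 7dbcbe2, 93e6f41, be54572, c32d113, d0c3603, e6bfad7, e9d46dc, ffc7ffc}.
Reachable from e9d46dc: {e6bfad7, e9d46dc}.
In c32d113's history but not e9d46dc's: {2d4a193, 3574ac5, 4cc392c, 5923e7a, 7dbcbe2, 93e6f41, be54572, c32d113, d0c3603, ffc7ffc} — 10 commits.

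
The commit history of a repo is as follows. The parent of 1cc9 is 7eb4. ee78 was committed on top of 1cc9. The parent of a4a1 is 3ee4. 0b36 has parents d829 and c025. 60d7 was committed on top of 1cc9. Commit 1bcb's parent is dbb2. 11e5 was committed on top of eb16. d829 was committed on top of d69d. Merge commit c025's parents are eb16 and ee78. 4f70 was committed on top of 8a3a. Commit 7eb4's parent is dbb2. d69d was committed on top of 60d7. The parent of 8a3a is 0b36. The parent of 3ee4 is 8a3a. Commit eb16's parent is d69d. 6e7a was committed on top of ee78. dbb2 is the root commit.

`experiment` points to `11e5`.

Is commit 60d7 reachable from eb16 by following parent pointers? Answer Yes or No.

Yes

Ancestors of eb16 (commits reachable by following parents): {1cc9, 60d7, 7eb4, d69d, dbb2, eb16}.
60d7 is in that set, so it is an ancestor of eb16.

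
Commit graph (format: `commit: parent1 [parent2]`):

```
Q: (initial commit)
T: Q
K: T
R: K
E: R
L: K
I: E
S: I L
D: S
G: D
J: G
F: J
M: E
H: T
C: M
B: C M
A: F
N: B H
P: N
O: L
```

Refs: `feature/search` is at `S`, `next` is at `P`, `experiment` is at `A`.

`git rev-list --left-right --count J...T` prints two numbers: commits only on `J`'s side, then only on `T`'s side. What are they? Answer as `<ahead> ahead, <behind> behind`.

9 ahead, 0 behind

Reachable from J: {D, E, G, I, J, K, L, Q, R, S, T}.
Reachable from T: {Q, T}.
Only in J's history (ahead): {D, E, G, I, J, K, L, R, S} — 9.
Only in T's history (behind): {} — 0.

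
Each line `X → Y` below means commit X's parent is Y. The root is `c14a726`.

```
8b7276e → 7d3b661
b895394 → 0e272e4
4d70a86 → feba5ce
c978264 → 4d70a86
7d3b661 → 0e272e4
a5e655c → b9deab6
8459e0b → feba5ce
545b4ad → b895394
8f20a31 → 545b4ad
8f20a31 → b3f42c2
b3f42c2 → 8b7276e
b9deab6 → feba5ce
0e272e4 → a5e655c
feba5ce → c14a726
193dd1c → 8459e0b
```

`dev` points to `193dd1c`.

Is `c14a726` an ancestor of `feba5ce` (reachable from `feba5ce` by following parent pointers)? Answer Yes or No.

Ancestors of feba5ce (commits reachable by following parents): {c14a726, feba5ce}.
c14a726 is in that set, so it is an ancestor of feba5ce.

Yes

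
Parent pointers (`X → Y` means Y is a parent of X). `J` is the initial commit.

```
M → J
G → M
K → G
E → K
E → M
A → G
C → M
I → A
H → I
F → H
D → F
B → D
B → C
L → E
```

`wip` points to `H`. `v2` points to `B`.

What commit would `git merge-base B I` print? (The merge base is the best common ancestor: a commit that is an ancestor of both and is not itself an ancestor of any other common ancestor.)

Ancestors of B: {A, B, C, D, F, G, H, I, J, M}.
Ancestors of I: {A, G, I, J, M}.
Common ancestors: {A, G, I, J, M}.
Among these, I is not an ancestor of any other common ancestor — it is the merge base.

I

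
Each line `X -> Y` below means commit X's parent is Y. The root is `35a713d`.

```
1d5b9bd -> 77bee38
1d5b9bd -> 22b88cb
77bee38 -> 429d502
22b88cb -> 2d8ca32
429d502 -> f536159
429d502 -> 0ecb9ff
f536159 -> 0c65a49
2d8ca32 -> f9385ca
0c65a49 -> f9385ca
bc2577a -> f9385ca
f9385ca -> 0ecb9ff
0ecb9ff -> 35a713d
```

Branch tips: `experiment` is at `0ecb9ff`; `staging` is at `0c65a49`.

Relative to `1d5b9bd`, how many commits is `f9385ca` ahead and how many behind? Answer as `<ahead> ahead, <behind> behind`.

0 ahead, 7 behind

Reachable from f9385ca: {0ecb9ff, 35a713d, f9385ca}.
Reachable from 1d5b9bd: {0c65a49, 0ecb9ff, 1d5b9bd, 22b88cb, 2d8ca32, 35a713d, 429d502, 77bee38, f536159, f9385ca}.
Only in f9385ca's history (ahead): {} — 0.
Only in 1d5b9bd's history (behind): {0c65a49, 1d5b9bd, 22b88cb, 2d8ca32, 429d502, 77bee38, f536159} — 7.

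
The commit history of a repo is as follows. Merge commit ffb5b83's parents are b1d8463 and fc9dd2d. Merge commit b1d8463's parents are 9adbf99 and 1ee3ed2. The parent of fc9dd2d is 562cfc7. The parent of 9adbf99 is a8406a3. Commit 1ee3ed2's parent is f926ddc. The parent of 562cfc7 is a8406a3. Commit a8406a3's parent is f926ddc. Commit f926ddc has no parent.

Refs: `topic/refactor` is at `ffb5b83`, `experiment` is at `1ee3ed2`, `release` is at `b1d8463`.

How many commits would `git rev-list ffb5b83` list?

Walking parent pointers from ffb5b83: reachable set = {1ee3ed2, 562cfc7, 9adbf99, a8406a3, b1d8463, f926ddc, fc9dd2d, ffb5b83}.
That is 8 commits.

8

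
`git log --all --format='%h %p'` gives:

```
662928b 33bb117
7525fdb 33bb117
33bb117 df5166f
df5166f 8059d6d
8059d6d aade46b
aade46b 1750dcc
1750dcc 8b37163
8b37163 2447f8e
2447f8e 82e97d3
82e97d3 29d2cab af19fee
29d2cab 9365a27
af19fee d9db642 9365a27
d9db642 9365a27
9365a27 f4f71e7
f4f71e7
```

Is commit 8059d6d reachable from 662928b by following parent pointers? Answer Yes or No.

Yes

Ancestors of 662928b (commits reachable by following parents): {1750dcc, 2447f8e, 29d2cab, 33bb117, 662928b, 8059d6d, 82e97d3, 8b37163, 9365a27, aade46b, af19fee, d9db642, df5166f, f4f71e7}.
8059d6d is in that set, so it is an ancestor of 662928b.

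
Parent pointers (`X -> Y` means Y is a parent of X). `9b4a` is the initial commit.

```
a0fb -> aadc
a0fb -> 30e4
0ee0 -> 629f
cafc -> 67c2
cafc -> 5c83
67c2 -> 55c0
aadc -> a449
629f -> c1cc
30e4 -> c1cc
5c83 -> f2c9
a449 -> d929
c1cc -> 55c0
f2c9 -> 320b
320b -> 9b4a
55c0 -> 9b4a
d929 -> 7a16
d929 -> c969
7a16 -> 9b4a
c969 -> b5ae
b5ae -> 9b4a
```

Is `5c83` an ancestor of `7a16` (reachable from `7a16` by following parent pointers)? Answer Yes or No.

No

Ancestors of 7a16: {7a16, 9b4a}.
5c83 is not in that set, so it is not an ancestor of 7a16.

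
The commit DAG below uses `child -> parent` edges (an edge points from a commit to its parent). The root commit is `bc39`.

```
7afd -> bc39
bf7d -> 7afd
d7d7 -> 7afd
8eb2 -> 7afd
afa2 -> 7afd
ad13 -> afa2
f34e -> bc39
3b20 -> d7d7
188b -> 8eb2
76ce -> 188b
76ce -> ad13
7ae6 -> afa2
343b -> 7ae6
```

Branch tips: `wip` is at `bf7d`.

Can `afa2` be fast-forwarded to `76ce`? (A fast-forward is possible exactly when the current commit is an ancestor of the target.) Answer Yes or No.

A fast-forward from afa2 to 76ce is possible iff afa2 is an ancestor of 76ce.
Ancestors of 76ce: {188b, 76ce, 7afd, 8eb2, ad13, afa2, bc39}.
afa2 is among them, so fast-forward is possible.

Yes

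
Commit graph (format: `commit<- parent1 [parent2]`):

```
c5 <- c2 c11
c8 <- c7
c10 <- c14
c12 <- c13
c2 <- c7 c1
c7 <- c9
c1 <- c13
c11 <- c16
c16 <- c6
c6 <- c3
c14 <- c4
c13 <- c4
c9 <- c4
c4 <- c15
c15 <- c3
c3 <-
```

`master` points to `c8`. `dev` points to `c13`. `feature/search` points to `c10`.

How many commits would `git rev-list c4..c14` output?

1

Reachable from c14: {c14, c15, c3, c4}.
Reachable from c4: {c15, c3, c4}.
In c14's history but not c4's: {c14} — 1 commit.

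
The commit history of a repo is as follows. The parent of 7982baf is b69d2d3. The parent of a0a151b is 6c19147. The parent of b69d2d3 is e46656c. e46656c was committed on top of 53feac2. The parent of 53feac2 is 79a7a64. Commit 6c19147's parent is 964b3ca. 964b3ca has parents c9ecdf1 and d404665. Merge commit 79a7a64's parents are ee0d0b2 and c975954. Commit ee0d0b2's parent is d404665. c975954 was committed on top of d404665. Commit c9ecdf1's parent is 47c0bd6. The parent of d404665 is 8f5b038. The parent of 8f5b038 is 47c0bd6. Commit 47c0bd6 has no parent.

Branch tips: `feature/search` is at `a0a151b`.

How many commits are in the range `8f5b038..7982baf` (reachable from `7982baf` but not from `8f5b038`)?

8

Reachable from 7982baf: {47c0bd6, 53feac2, 7982baf, 79a7a64, 8f5b038, b69d2d3, c975954, d404665, e46656c, ee0d0b2}.
Reachable from 8f5b038: {47c0bd6, 8f5b038}.
In 7982baf's history but not 8f5b038's: {53feac2, 7982baf, 79a7a64, b69d2d3, c975954, d404665, e46656c, ee0d0b2} — 8 commits.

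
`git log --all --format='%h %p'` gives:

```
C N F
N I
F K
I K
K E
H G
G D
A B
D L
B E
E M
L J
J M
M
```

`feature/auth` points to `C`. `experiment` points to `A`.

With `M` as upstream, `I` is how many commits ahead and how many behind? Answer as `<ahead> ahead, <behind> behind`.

Reachable from I: {E, I, K, M}.
Reachable from M: {M}.
Only in I's history (ahead): {E, I, K} — 3.
Only in M's history (behind): {} — 0.

3 ahead, 0 behind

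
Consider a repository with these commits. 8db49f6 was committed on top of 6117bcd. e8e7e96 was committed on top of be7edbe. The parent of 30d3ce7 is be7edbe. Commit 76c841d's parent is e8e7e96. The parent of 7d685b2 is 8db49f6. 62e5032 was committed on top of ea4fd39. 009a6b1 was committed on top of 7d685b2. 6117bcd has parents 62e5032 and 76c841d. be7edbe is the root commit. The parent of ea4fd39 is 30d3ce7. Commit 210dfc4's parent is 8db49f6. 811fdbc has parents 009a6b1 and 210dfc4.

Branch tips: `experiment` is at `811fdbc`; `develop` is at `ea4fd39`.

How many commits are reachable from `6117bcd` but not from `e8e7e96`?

Reachable from 6117bcd: {30d3ce7, 6117bcd, 62e5032, 76c841d, be7edbe, e8e7e96, ea4fd39}.
Reachable from e8e7e96: {be7edbe, e8e7e96}.
In 6117bcd's history but not e8e7e96's: {30d3ce7, 6117bcd, 62e5032, 76c841d, ea4fd39} — 5 commits.

5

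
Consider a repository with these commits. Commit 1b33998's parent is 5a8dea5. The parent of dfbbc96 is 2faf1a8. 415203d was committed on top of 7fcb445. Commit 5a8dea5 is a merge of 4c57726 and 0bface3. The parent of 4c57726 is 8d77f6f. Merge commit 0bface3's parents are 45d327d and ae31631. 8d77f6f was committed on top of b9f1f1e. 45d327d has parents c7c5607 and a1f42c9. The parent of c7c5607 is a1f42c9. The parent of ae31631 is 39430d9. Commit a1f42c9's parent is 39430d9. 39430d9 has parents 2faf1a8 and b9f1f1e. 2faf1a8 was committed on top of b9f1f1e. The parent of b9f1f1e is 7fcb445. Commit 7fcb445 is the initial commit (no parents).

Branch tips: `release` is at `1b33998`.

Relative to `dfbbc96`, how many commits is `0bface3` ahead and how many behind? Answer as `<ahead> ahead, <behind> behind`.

Reachable from 0bface3: {0bface3, 2faf1a8, 39430d9, 45d327d, 7fcb445, a1f42c9, ae31631, b9f1f1e, c7c5607}.
Reachable from dfbbc96: {2faf1a8, 7fcb445, b9f1f1e, dfbbc96}.
Only in 0bface3's history (ahead): {0bface3, 39430d9, 45d327d, a1f42c9, ae31631, c7c5607} — 6.
Only in dfbbc96's history (behind): {dfbbc96} — 1.

6 ahead, 1 behind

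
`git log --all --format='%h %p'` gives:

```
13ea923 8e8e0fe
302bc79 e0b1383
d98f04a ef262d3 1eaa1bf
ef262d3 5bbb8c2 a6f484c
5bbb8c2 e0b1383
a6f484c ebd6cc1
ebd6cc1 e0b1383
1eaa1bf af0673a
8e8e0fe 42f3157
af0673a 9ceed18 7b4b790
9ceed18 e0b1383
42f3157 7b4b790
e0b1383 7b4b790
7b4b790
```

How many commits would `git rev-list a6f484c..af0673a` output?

2

Reachable from af0673a: {7b4b790, 9ceed18, af0673a, e0b1383}.
Reachable from a6f484c: {7b4b790, a6f484c, e0b1383, ebd6cc1}.
In af0673a's history but not a6f484c's: {9ceed18, af0673a} — 2 commits.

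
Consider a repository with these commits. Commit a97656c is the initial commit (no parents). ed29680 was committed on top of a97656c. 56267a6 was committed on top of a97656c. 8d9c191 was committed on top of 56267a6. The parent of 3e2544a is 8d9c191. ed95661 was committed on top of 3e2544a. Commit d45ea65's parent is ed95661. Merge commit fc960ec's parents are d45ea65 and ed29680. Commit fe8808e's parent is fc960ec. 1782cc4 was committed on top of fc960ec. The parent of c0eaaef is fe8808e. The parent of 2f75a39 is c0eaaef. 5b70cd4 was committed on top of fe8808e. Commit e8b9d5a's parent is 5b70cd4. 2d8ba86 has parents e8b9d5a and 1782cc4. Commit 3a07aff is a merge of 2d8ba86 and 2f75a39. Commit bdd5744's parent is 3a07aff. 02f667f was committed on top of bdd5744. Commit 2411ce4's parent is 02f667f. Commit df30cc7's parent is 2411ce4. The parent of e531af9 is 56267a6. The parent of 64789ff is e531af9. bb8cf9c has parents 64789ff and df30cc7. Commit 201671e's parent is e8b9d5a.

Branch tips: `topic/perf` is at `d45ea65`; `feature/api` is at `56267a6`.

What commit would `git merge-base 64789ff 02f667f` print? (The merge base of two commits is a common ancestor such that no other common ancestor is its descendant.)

56267a6

Ancestors of 64789ff: {56267a6, 64789ff, a97656c, e531af9}.
Ancestors of 02f667f: {02f667f, 1782cc4, 2d8ba86, 2f75a39, 3a07aff, 3e2544a, 56267a6, 5b70cd4, 8d9c191, a97656c, bdd5744, c0eaaef, d45ea65, e8b9d5a, ed29680, ed95661, fc960ec, fe8808e}.
Common ancestors: {56267a6, a97656c}.
Among these, 56267a6 is not an ancestor of any other common ancestor — it is the merge base.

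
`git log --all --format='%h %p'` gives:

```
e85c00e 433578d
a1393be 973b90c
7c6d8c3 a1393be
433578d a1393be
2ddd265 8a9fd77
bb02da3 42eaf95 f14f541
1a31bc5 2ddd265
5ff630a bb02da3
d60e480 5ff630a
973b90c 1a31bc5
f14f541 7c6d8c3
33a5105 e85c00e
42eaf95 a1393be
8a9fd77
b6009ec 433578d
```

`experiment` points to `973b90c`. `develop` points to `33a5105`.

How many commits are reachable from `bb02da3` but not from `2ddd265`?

Reachable from bb02da3: {1a31bc5, 2ddd265, 42eaf95, 7c6d8c3, 8a9fd77, 973b90c, a1393be, bb02da3, f14f541}.
Reachable from 2ddd265: {2ddd265, 8a9fd77}.
In bb02da3's history but not 2ddd265's: {1a31bc5, 42eaf95, 7c6d8c3, 973b90c, a1393be, bb02da3, f14f541} — 7 commits.

7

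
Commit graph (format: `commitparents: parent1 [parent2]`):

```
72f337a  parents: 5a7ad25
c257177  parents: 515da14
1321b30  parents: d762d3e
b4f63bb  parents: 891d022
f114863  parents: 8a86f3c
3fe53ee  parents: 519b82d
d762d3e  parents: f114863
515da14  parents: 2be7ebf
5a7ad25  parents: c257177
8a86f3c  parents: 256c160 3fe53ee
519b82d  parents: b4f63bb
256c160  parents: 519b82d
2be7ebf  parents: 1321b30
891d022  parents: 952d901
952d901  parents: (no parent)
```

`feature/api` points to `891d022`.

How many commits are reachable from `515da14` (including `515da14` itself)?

Walking parent pointers from 515da14: reachable set = {1321b30, 256c160, 2be7ebf, 3fe53ee, 515da14, 519b82d, 891d022, 8a86f3c, 952d901, b4f63bb, d762d3e, f114863}.
That is 12 commits.

12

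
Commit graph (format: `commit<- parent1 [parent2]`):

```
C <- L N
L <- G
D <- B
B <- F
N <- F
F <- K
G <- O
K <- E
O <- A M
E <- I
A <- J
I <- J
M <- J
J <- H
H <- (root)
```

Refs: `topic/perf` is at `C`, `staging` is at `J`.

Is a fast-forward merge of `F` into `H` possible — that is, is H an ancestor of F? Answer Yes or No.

Yes

A fast-forward from H to F is possible iff H is an ancestor of F.
Ancestors of F: {E, F, H, I, J, K}.
H is among them, so fast-forward is possible.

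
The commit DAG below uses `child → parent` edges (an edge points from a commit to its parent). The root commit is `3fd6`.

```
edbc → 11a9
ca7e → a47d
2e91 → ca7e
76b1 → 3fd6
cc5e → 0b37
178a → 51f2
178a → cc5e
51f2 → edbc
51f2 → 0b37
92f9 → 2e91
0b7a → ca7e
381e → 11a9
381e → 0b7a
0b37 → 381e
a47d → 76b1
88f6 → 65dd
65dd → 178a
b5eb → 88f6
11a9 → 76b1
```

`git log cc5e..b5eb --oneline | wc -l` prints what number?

6

Reachable from b5eb: {0b37, 0b7a, 11a9, 178a, 381e, 3fd6, 51f2, 65dd, 76b1, 88f6, a47d, b5eb, ca7e, cc5e, edbc}.
Reachable from cc5e: {0b37, 0b7a, 11a9, 381e, 3fd6, 76b1, a47d, ca7e, cc5e}.
In b5eb's history but not cc5e's: {178a, 51f2, 65dd, 88f6, b5eb, edbc} — 6 commits.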